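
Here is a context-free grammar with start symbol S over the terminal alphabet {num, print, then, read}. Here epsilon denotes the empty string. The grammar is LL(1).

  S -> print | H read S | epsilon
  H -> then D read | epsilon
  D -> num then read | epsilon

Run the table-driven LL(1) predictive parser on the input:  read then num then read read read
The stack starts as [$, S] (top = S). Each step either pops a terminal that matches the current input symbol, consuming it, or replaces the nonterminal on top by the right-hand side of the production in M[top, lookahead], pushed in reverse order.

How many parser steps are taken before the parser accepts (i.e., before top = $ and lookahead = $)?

step 1: stack=$ S  input=read then num then read read read $  — expand S -> H read S
step 2: stack=$ S read H  input=read then num then read read read $  — expand H -> epsilon
step 3: stack=$ S read  input=read then num then read read read $  — match read
step 4: stack=$ S  input=then num then read read read $  — expand S -> H read S
step 5: stack=$ S read H  input=then num then read read read $  — expand H -> then D read
step 6: stack=$ S read read D then  input=then num then read read read $  — match then
step 7: stack=$ S read read D  input=num then read read read $  — expand D -> num then read
step 8: stack=$ S read read read then num  input=num then read read read $  — match num
step 9: stack=$ S read read read then  input=then read read read $  — match then
step 10: stack=$ S read read read  input=read read read $  — match read
step 11: stack=$ S read read  input=read read $  — match read
step 12: stack=$ S read  input=read $  — match read
step 13: stack=$ S  input=$  — expand S -> epsilon
Accept reached after 13 steps.

13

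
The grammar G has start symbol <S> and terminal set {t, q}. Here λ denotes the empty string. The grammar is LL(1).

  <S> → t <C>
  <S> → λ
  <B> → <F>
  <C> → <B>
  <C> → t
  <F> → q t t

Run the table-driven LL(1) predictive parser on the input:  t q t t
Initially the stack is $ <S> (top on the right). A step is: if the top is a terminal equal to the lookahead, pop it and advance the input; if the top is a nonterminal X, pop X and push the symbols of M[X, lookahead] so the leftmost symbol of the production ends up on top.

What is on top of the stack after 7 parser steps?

step 1: stack=$ <S>  input=t q t t $  — expand <S> → t <C>
step 2: stack=$ <C> t  input=t q t t $  — match t
step 3: stack=$ <C>  input=q t t $  — expand <C> → <B>
step 4: stack=$ <B>  input=q t t $  — expand <B> → <F>
step 5: stack=$ <F>  input=q t t $  — expand <F> → q t t
step 6: stack=$ t t q  input=q t t $  — match q
step 7: stack=$ t t  input=t t $  — match t
Stack after step 7: $ t (top = t).

t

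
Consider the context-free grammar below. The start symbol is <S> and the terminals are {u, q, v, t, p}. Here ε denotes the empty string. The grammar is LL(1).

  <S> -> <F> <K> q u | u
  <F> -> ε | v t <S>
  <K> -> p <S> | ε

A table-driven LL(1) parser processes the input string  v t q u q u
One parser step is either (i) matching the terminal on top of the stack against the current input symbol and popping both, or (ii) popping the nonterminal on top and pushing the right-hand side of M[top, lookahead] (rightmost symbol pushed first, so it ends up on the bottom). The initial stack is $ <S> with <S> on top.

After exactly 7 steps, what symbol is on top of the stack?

     Stack                  Input          Action
  1  $ <S>                  v t q u q u $  expand <S> -> <F> <K> q u
  2  $ u q <K> <F>          v t q u q u $  expand <F> -> v t <S>
  3  $ u q <K> <S> t v      v t q u q u $  match v
  4  $ u q <K> <S> t        t q u q u $    match t
  5  $ u q <K> <S>          q u q u $      expand <S> -> <F> <K> q u
  6  $ u q <K> u q <K> <F>  q u q u $      expand <F> -> ε
  7  $ u q <K> u q <K>      q u q u $      expand <K> -> ε
Stack after step 7: $ u q <K> u q (top = q).

q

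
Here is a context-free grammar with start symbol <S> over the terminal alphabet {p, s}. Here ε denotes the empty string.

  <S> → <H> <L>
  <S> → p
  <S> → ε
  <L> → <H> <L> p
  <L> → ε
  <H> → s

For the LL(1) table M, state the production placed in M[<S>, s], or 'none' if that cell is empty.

FIRST(<H>): from <H>→s we get {s}. So FIRST(<H>) = {s}.
FIRST(<S>): from <S>→<H> <L> we get {s}; from <S>→p we get {p}; from <S>→ε we get {ε}. So FIRST(<S>) = {ε, p, s}.
FIRST(<L>): from <L>→<H> <L> p we get {s}; from <L>→ε we get {ε}. So FIRST(<L>) = {ε, s}.
FOLLOW(<S>) includes $ since <S> is the start symbol.
FOLLOW(<S>): <S> appears on no right-hand side. Thus FOLLOW(<S>) = {$}.
For <S> → <H> <L>: FIRST(<H> <L>) = {s}, so it goes in M[<S>, t] for t ∈ {s}.
For <S> → p: FIRST(p) = {p}, so it goes in M[<S>, t] for t ∈ {p}.
For <S> → ε: FIRST(ε) = {ε}, so it goes in M[<S>, t] for t ∈ {}; since ε ∈ FIRST, also for every t ∈ FOLLOW(<S>) = {$}.

<S> → <H> <L>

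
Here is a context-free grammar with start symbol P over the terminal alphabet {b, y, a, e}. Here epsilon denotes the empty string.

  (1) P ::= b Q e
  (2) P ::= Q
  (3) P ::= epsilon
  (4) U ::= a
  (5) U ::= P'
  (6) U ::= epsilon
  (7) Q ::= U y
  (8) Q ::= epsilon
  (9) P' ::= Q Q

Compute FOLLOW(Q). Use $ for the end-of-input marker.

{$, a, e, y}

FIRST(P): from P::=b Q e we get {b}; from P::=Q we get {epsilon, a, y}; from P::=epsilon we get {epsilon}. So FIRST(P) = {epsilon, a, b, y}.
FIRST(U): from U::=a we get {a}; from U::=P' we get {epsilon, a, y}; from U::=epsilon we get {epsilon}. So FIRST(U) = {epsilon, a, y}.
FIRST(Q): from Q::=U y we get {a, y}; from Q::=epsilon we get {epsilon}. So FIRST(Q) = {epsilon, a, y}.
FIRST(P'): from P'::=Q Q we get {epsilon, a, y}. So FIRST(P') = {epsilon, a, y}.
FOLLOW(P) includes $ since P is the start symbol.
FOLLOW(P): P appears on no right-hand side. Thus FOLLOW(P) = {$}.
FOLLOW(U): in Q::=U y, U is followed by y with FIRST {y}. Thus FOLLOW(U) = {y}.
FOLLOW(P'): in U::=P', the suffix after P' is empty, so FOLLOW(P') ⊇ FOLLOW(U) = {y}. Thus FOLLOW(P') = {y}.
FOLLOW(Q): in P::=b Q e, Q is followed by e with FIRST {e}; in P::=Q, the suffix after Q is empty, so FOLLOW(Q) ⊇ FOLLOW(P) = {$}; in P'::=Q Q (occurrence 1), Q is followed by Q with FIRST {epsilon, a, y}; in P'::=Q Q (occurrence 1), the suffix after Q is nullable, so FOLLOW(Q) ⊇ FOLLOW(P') = {y}; in P'::=Q Q (occurrence 2), the suffix after Q is empty, so FOLLOW(Q) ⊇ FOLLOW(P') = {y}. Thus FOLLOW(Q) = {$, a, e, y}.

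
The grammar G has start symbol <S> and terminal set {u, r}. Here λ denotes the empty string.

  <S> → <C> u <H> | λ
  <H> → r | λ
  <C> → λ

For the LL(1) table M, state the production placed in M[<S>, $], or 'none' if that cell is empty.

FIRST(<H>) = {λ, r}
FIRST(<C>) = {λ}
FIRST(<S>) = {λ, u}  (via <C> u <H>)
FOLLOW(<S>) includes $ since <S> is the start symbol.
FOLLOW(<S>): <S> appears on no right-hand side. Thus FOLLOW(<S>) = {$}.
For <S> → <C> u <H>: FIRST(<C> u <H>) = {u}, so it goes in M[<S>, t] for t ∈ {u}.
For <S> → λ: FIRST(λ) = {λ}, so it goes in M[<S>, t] for t ∈ {}; since λ ∈ FIRST, also for every t ∈ FOLLOW(<S>) = {$}.

<S> → λ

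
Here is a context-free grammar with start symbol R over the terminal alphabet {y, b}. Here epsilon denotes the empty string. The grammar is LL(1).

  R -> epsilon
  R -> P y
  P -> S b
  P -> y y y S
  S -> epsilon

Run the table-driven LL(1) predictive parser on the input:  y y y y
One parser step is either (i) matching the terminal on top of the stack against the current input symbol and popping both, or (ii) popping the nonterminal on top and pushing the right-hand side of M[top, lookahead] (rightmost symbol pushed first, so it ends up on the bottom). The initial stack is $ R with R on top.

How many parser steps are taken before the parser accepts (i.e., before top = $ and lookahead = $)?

7

step 1: stack=$ R  input=y y y y $  — expand R -> P y
step 2: stack=$ y P  input=y y y y $  — expand P -> y y y S
step 3: stack=$ y S y y y  input=y y y y $  — match y
step 4: stack=$ y S y y  input=y y y $  — match y
step 5: stack=$ y S y  input=y y $  — match y
step 6: stack=$ y S  input=y $  — expand S -> epsilon
step 7: stack=$ y  input=y $  — match y
Accept reached after 7 steps.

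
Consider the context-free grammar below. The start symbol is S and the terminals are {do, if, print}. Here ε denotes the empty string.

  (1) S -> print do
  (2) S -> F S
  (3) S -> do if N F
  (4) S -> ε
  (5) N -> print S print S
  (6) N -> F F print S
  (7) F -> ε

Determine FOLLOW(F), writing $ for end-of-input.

FIRST(F) = {ε}
FIRST(S) = {ε, do, print}  (via F S)
FIRST(N) = {print}  (via F F print S)
FOLLOW(S) includes $ since S is the start symbol.
FOLLOW(S): in S->F S, the suffix after S is empty (adds nothing new); in N->print S print S (occurrence 1), S is followed by print S with FIRST {print}; in N->print S print S (occurrence 2), the suffix after S is empty, so FOLLOW(S) ⊇ FOLLOW(N) = {$, print}; in N->F F print S, the suffix after S is empty, so FOLLOW(S) ⊇ FOLLOW(N) = {$, print}. Thus FOLLOW(S) = {$, print}.
FOLLOW(N): in S->do if N F, N is followed by F with FIRST {ε}; in S->do if N F, the suffix after N is nullable, so FOLLOW(N) ⊇ FOLLOW(S) = {$, print}. Thus FOLLOW(N) = {$, print}.
FOLLOW(F): in S->F S, F is followed by S with FIRST {ε, do, print}; in S->F S, the suffix after F is nullable, so FOLLOW(F) ⊇ FOLLOW(S) = {$, print}; in S->do if N F, the suffix after F is empty, so FOLLOW(F) ⊇ FOLLOW(S) = {$, print}; in N->F F print S (occurrence 1), F is followed by F print S with FIRST {print}; in N->F F print S (occurrence 2), F is followed by print S with FIRST {print}. Thus FOLLOW(F) = {$, do, print}.

{$, do, print}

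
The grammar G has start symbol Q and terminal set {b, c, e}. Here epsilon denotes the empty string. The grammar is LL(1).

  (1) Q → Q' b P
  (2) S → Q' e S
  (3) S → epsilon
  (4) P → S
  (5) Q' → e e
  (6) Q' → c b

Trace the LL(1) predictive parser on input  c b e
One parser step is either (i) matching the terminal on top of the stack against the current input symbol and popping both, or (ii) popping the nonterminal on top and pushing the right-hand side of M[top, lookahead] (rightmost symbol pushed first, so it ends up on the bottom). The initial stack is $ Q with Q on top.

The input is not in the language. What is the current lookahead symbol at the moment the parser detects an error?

e

     Stack      Input    Action
  1  $ Q        c b e $  expand Q → Q' b P
  2  $ P b Q'   c b e $  expand Q' → c b
  3  $ P b b c  c b e $  match c
  4  $ P b b    b e $    match b
  5  $ P b      e $      error: top is terminal b but lookahead is e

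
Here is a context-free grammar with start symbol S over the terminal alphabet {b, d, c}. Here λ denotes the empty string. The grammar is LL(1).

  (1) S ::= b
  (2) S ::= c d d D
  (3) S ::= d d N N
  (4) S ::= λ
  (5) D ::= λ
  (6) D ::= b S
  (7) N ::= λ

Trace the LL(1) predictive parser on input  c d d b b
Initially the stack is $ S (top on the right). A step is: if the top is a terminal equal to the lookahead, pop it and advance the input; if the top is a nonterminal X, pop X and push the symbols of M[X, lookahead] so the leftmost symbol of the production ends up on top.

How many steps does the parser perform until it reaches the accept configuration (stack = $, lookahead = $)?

     Stack      Input        Action
  1  $ S        c d d b b $  expand S ::= c d d D
  2  $ D d d c  c d d b b $  match c
  3  $ D d d    d d b b $    match d
  4  $ D d      d b b $      match d
  5  $ D        b b $        expand D ::= b S
  6  $ S b      b b $        match b
  7  $ S        b $          expand S ::= b
  8  $ b        b $          match b
Accept reached after 8 steps.

8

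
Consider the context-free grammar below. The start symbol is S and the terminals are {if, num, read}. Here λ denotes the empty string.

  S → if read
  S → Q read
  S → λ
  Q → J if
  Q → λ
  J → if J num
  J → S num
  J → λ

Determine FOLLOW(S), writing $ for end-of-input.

{$, num}

FIRST(S): from S→if read we get {if}; from S→Q read we get {if, num, read}; from S→λ we get {λ}. So FIRST(S) = {λ, if, num, read}.
FIRST(J): from J→if J num we get {if}; from J→S num we get {if, num, read}; from J→λ we get {λ}. So FIRST(J) = {λ, if, num, read}.
FIRST(Q): from Q→J if we get {if, num, read}; from Q→λ we get {λ}. So FIRST(Q) = {λ, if, num, read}.
FOLLOW(S) includes $ since S is the start symbol.
FOLLOW(S): in J→S num, S is followed by num with FIRST {num}. Thus FOLLOW(S) = {$, num}.
FOLLOW(Q): in S→Q read, Q is followed by read with FIRST {read}. Thus FOLLOW(Q) = {read}.
FOLLOW(J): in Q→J if, J is followed by if with FIRST {if}; in J→if J num, J is followed by num with FIRST {num}. Thus FOLLOW(J) = {if, num}.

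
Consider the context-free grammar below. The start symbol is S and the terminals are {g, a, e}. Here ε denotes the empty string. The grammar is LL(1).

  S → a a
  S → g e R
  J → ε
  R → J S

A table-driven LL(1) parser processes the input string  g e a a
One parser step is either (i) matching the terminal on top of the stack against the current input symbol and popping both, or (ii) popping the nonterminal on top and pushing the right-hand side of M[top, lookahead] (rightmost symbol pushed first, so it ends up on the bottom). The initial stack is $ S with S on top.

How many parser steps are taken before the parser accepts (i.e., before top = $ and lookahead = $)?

step 1: stack=$ S  input=g e a a $  — expand S → g e R
step 2: stack=$ R e g  input=g e a a $  — match g
step 3: stack=$ R e  input=e a a $  — match e
step 4: stack=$ R  input=a a $  — expand R → J S
step 5: stack=$ S J  input=a a $  — expand J → ε
step 6: stack=$ S  input=a a $  — expand S → a a
step 7: stack=$ a a  input=a a $  — match a
step 8: stack=$ a  input=a $  — match a
Accept reached after 8 steps.

8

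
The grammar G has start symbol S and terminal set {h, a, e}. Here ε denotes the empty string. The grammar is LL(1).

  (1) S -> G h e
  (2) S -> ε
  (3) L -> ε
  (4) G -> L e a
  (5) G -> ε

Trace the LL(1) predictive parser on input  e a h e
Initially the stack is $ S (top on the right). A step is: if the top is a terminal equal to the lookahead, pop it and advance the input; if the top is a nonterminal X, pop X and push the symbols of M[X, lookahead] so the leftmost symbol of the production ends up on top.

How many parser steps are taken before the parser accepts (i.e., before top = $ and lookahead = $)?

7

step 1: stack=$ S  input=e a h e $  — expand S -> G h e
step 2: stack=$ e h G  input=e a h e $  — expand G -> L e a
step 3: stack=$ e h a e L  input=e a h e $  — expand L -> ε
step 4: stack=$ e h a e  input=e a h e $  — match e
step 5: stack=$ e h a  input=a h e $  — match a
step 6: stack=$ e h  input=h e $  — match h
step 7: stack=$ e  input=e $  — match e
Accept reached after 7 steps.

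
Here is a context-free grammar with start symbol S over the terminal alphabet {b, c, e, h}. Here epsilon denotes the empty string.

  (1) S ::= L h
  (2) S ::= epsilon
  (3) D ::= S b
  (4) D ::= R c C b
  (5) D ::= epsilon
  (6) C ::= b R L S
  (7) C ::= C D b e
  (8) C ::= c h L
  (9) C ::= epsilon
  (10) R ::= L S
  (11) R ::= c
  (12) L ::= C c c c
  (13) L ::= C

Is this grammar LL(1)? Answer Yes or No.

No

FIRST(S) = {epsilon, b, c, h}
FIRST(D) = {epsilon, b, c, h}
FIRST(C) = {epsilon, b, c, h}
FIRST(R) = {epsilon, b, c, h}
FIRST(L) = {epsilon, b, c, h}
FOLLOW(S) = {$, b, c, h}
FOLLOW(D) = {b}
FOLLOW(C) = {b, c, h}
FOLLOW(R) = {b, c, h}
FOLLOW(L) = {b, c, h}
Cell M[C, b] receives both C ::= b R L S and C ::= C D b e and C ::= epsilon — the grammar is not LL(1).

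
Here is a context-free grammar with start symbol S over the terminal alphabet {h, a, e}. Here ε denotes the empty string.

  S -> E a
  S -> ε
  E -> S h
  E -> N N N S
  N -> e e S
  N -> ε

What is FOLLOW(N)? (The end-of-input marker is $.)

{a, e, h}

FIRST(N) = {ε, e}
FIRST(S) = {ε, a, e, h}  (via E a)
FIRST(E) = {ε, a, e, h}  (via S h, N N N S)
FOLLOW(S) includes $ since S is the start symbol.
FOLLOW(E): in S->E a, E is followed by a with FIRST {a}. Thus FOLLOW(E) = {a}.
FOLLOW(N): in E->N N N S (occurrence 1), N is followed by N N S with FIRST {ε, a, e, h}; in E->N N N S (occurrence 1), the suffix after N is nullable, so FOLLOW(N) ⊇ FOLLOW(E) = {a}; in E->N N N S (occurrence 2), N is followed by N S with FIRST {ε, a, e, h}; in E->N N N S (occurrence 2), the suffix after N is nullable, so FOLLOW(N) ⊇ FOLLOW(E) = {a}; in E->N N N S (occurrence 3), N is followed by S with FIRST {ε, a, e, h}; in E->N N N S (occurrence 3), the suffix after N is nullable, so FOLLOW(N) ⊇ FOLLOW(E) = {a}. Thus FOLLOW(N) = {a, e, h}.
FOLLOW(S): in E->S h, S is followed by h with FIRST {h}; in E->N N N S, the suffix after S is empty, so FOLLOW(S) ⊇ FOLLOW(E) = {a}; in N->e e S, the suffix after S is empty, so FOLLOW(S) ⊇ FOLLOW(N) = {a, e, h}. Thus FOLLOW(S) = {$, a, e, h}.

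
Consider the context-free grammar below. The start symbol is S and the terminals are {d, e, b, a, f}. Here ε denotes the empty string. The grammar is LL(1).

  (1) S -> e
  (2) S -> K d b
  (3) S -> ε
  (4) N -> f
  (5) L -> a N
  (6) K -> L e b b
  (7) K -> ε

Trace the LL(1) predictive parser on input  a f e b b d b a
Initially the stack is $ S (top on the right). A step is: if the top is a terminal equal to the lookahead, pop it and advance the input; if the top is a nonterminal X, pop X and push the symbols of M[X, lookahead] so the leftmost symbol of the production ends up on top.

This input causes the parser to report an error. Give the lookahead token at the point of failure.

step 1: stack=$ S  input=a f e b b d b a $  — expand S -> K d b
step 2: stack=$ b d K  input=a f e b b d b a $  — expand K -> L e b b
step 3: stack=$ b d b b e L  input=a f e b b d b a $  — expand L -> a N
step 4: stack=$ b d b b e N a  input=a f e b b d b a $  — match a
step 5: stack=$ b d b b e N  input=f e b b d b a $  — expand N -> f
step 6: stack=$ b d b b e f  input=f e b b d b a $  — match f
step 7: stack=$ b d b b e  input=e b b d b a $  — match e
step 8: stack=$ b d b b  input=b b d b a $  — match b
step 9: stack=$ b d b  input=b d b a $  — match b
step 10: stack=$ b d  input=d b a $  — match d
step 11: stack=$ b  input=b a $  — match b
step 12: stack=$  input=a $  — error: stack empty but input remains

a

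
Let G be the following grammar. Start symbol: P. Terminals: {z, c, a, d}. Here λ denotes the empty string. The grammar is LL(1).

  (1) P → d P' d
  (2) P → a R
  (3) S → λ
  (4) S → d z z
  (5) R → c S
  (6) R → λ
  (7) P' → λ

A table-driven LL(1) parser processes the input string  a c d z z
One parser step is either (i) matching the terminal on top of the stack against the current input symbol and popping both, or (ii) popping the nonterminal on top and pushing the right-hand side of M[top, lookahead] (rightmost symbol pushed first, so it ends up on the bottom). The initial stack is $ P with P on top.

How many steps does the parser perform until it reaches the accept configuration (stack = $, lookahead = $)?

8

step 1: stack=$ P  input=a c d z z $  — expand P → a R
step 2: stack=$ R a  input=a c d z z $  — match a
step 3: stack=$ R  input=c d z z $  — expand R → c S
step 4: stack=$ S c  input=c d z z $  — match c
step 5: stack=$ S  input=d z z $  — expand S → d z z
step 6: stack=$ z z d  input=d z z $  — match d
step 7: stack=$ z z  input=z z $  — match z
step 8: stack=$ z  input=z $  — match z
Accept reached after 8 steps.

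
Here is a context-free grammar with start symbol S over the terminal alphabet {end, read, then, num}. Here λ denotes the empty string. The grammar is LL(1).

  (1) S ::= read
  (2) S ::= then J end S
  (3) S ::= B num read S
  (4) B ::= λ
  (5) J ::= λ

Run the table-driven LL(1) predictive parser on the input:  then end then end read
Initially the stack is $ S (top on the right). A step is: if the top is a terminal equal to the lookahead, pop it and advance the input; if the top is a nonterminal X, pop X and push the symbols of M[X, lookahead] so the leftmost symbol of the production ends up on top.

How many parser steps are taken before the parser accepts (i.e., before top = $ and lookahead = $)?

step 1: stack=$ S  input=then end then end read $  — expand S ::= then J end S
step 2: stack=$ S end J then  input=then end then end read $  — match then
step 3: stack=$ S end J  input=end then end read $  — expand J ::= λ
step 4: stack=$ S end  input=end then end read $  — match end
step 5: stack=$ S  input=then end read $  — expand S ::= then J end S
step 6: stack=$ S end J then  input=then end read $  — match then
step 7: stack=$ S end J  input=end read $  — expand J ::= λ
step 8: stack=$ S end  input=end read $  — match end
step 9: stack=$ S  input=read $  — expand S ::= read
step 10: stack=$ read  input=read $  — match read
Accept reached after 10 steps.

10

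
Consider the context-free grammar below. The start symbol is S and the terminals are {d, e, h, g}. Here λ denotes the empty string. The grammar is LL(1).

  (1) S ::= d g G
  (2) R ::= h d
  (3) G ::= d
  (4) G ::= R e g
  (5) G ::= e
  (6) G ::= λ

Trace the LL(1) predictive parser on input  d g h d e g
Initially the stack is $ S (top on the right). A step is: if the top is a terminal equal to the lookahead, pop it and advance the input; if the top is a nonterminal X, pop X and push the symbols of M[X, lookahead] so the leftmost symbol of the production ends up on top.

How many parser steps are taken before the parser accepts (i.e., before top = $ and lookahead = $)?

step 1: stack=$ S  input=d g h d e g $  — expand S ::= d g G
step 2: stack=$ G g d  input=d g h d e g $  — match d
step 3: stack=$ G g  input=g h d e g $  — match g
step 4: stack=$ G  input=h d e g $  — expand G ::= R e g
step 5: stack=$ g e R  input=h d e g $  — expand R ::= h d
step 6: stack=$ g e d h  input=h d e g $  — match h
step 7: stack=$ g e d  input=d e g $  — match d
step 8: stack=$ g e  input=e g $  — match e
step 9: stack=$ g  input=g $  — match g
Accept reached after 9 steps.

9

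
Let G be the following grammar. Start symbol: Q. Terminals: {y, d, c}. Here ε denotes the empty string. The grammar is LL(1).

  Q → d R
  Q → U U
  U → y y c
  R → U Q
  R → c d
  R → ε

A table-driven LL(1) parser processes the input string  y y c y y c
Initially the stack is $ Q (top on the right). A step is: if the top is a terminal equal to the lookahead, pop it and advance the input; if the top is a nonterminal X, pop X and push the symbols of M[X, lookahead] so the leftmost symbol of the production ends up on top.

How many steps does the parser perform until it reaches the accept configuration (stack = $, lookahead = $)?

step 1: stack=$ Q  input=y y c y y c $  — expand Q → U U
step 2: stack=$ U U  input=y y c y y c $  — expand U → y y c
step 3: stack=$ U c y y  input=y y c y y c $  — match y
step 4: stack=$ U c y  input=y c y y c $  — match y
step 5: stack=$ U c  input=c y y c $  — match c
step 6: stack=$ U  input=y y c $  — expand U → y y c
step 7: stack=$ c y y  input=y y c $  — match y
step 8: stack=$ c y  input=y c $  — match y
step 9: stack=$ c  input=c $  — match c
Accept reached after 9 steps.

9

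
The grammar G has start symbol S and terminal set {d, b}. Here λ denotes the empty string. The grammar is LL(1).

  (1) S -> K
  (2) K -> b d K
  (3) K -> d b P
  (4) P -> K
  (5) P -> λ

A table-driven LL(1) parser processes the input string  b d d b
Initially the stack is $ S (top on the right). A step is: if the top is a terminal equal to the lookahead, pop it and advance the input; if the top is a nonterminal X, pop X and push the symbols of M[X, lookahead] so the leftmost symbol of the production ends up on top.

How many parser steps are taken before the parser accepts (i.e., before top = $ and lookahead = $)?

8

step 1: stack=$ S  input=b d d b $  — expand S -> K
step 2: stack=$ K  input=b d d b $  — expand K -> b d K
step 3: stack=$ K d b  input=b d d b $  — match b
step 4: stack=$ K d  input=d d b $  — match d
step 5: stack=$ K  input=d b $  — expand K -> d b P
step 6: stack=$ P b d  input=d b $  — match d
step 7: stack=$ P b  input=b $  — match b
step 8: stack=$ P  input=$  — expand P -> λ
Accept reached after 8 steps.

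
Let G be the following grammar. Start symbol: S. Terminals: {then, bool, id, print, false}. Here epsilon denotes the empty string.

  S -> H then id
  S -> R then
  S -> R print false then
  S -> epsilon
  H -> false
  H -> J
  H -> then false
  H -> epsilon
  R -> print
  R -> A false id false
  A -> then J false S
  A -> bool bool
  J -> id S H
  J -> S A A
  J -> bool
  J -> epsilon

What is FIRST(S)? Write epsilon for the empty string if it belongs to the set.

FIRST(A) = {bool, then}
FIRST(R) = {bool, print, then}  (via A false id false)
FIRST(S) = {epsilon, bool, false, id, print, then}  (via H then id, R then, R print false then)
FIRST(J) = {epsilon, bool, false, id, print, then}  (via S A A)
FIRST(H) = {epsilon, bool, false, id, print, then}  (via J)

{epsilon, bool, false, id, print, then}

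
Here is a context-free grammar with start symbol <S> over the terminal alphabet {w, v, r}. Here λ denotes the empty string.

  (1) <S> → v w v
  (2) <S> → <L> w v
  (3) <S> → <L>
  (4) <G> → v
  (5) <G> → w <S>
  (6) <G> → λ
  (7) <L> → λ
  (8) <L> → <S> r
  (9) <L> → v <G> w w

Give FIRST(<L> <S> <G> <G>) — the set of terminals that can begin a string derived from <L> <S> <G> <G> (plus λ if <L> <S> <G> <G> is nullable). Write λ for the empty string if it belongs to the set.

FIRST(<G>) = {λ, v, w}
FIRST(<S>) = {λ, r, v, w}  (via <L> w v, <L>)
FIRST(<L>) = {λ, r, v, w}  (via <S> r)
FIRST(<L> <S> <G> <G>): take FIRST of each symbol in turn, carrying on past any symbol whose FIRST contains λ; result {λ, r, v, w}.

{λ, r, v, w}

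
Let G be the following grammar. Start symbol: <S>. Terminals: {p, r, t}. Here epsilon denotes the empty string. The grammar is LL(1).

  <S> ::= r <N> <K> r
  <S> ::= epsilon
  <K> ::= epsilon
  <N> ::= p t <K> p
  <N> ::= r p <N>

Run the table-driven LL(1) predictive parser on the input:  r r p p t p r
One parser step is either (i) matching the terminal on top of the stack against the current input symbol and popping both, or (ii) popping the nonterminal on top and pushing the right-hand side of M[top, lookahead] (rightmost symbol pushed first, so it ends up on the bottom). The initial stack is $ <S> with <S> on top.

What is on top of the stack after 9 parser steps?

step 1: stack=$ <S>  input=r r p p t p r $  — expand <S> ::= r <N> <K> r
step 2: stack=$ r <K> <N> r  input=r r p p t p r $  — match r
step 3: stack=$ r <K> <N>  input=r p p t p r $  — expand <N> ::= r p <N>
step 4: stack=$ r <K> <N> p r  input=r p p t p r $  — match r
step 5: stack=$ r <K> <N> p  input=p p t p r $  — match p
step 6: stack=$ r <K> <N>  input=p t p r $  — expand <N> ::= p t <K> p
step 7: stack=$ r <K> p <K> t p  input=p t p r $  — match p
step 8: stack=$ r <K> p <K> t  input=t p r $  — match t
step 9: stack=$ r <K> p <K>  input=p r $  — expand <K> ::= epsilon
Stack after step 9: $ r <K> p (top = p).

p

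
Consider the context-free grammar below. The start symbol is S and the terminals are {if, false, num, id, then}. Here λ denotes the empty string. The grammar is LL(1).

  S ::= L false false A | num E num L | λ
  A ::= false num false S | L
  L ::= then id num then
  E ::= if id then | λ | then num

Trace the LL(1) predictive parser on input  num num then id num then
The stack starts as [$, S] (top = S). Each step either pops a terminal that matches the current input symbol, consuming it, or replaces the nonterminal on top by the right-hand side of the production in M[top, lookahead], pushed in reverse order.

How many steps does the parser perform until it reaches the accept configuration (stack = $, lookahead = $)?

9

step 1: stack=$ S  input=num num then id num then $  — expand S ::= num E num L
step 2: stack=$ L num E num  input=num num then id num then $  — match num
step 3: stack=$ L num E  input=num then id num then $  — expand E ::= λ
step 4: stack=$ L num  input=num then id num then $  — match num
step 5: stack=$ L  input=then id num then $  — expand L ::= then id num then
step 6: stack=$ then num id then  input=then id num then $  — match then
step 7: stack=$ then num id  input=id num then $  — match id
step 8: stack=$ then num  input=num then $  — match num
step 9: stack=$ then  input=then $  — match then
Accept reached after 9 steps.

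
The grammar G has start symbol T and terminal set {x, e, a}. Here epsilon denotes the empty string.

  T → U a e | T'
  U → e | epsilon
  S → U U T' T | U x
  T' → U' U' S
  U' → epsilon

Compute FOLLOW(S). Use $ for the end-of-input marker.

FIRST(U) = {epsilon, e}
FIRST(U') = {epsilon}
FIRST(T) = {a, e, x}  (via U a e, T')
FIRST(S) = {e, x}  (via U U T' T, U x)
FIRST(T') = {e, x}  (via U' U' S)
FOLLOW(T) includes $ since T is the start symbol.
FOLLOW(U): in T→U a e, U is followed by a e with FIRST {a}; in S→U U T' T (occurrence 1), U is followed by U T' T with FIRST {e, x}; in S→U U T' T (occurrence 2), U is followed by T' T with FIRST {e, x}; in S→U x, U is followed by x with FIRST {x}. Thus FOLLOW(U) = {a, e, x}.
FOLLOW(U'): in T'→U' U' S (occurrence 1), U' is followed by U' S with FIRST {e, x}; in T'→U' U' S (occurrence 2), U' is followed by S with FIRST {e, x}. Thus FOLLOW(U') = {e, x}.
FOLLOW(T): in S→U U T' T, the suffix after T is empty, so FOLLOW(T) ⊇ FOLLOW(S) = {$, a, e, x}. Thus FOLLOW(T) = {$, a, e, x}.
FOLLOW(T'): in T→T', the suffix after T' is empty, so FOLLOW(T') ⊇ FOLLOW(T) = {$, a, e, x}; in S→U U T' T, T' is followed by T with FIRST {a, e, x}. Thus FOLLOW(T') = {$, a, e, x}.
FOLLOW(S): in T'→U' U' S, the suffix after S is empty, so FOLLOW(S) ⊇ FOLLOW(T') = {$, a, e, x}. Thus FOLLOW(S) = {$, a, e, x}.

{$, a, e, x}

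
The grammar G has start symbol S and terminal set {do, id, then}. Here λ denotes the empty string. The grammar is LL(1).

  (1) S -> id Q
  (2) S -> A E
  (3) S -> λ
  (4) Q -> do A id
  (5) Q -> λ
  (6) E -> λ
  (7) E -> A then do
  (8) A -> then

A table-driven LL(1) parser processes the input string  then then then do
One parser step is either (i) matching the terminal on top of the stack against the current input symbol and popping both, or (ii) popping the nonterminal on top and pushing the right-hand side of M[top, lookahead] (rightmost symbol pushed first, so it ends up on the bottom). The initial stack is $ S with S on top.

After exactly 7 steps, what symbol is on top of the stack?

step 1: stack=$ S  input=then then then do $  — expand S -> A E
step 2: stack=$ E A  input=then then then do $  — expand A -> then
step 3: stack=$ E then  input=then then then do $  — match then
step 4: stack=$ E  input=then then do $  — expand E -> A then do
step 5: stack=$ do then A  input=then then do $  — expand A -> then
step 6: stack=$ do then then  input=then then do $  — match then
step 7: stack=$ do then  input=then do $  — match then
Stack after step 7: $ do (top = do).

do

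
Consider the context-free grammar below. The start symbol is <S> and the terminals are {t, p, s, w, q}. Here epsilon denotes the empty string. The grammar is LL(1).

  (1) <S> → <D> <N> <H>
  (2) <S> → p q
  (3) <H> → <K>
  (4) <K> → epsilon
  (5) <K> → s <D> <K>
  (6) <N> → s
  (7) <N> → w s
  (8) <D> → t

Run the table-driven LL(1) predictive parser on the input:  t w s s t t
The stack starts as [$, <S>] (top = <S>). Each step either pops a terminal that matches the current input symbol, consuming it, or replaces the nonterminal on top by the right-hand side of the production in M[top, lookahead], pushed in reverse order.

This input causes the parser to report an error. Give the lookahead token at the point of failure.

t

      Stack          Input          Action
   1  $ <S>          t w s s t t $  expand <S> → <D> <N> <H>
   2  $ <H> <N> <D>  t w s s t t $  expand <D> → t
   3  $ <H> <N> t    t w s s t t $  match t
   4  $ <H> <N>      w s s t t $    expand <N> → w s
   5  $ <H> s w      w s s t t $    match w
   6  $ <H> s        s s t t $      match s
   7  $ <H>          s t t $        expand <H> → <K>
   8  $ <K>          s t t $        expand <K> → s <D> <K>
   9  $ <K> <D> s    s t t $        match s
  10  $ <K> <D>      t t $          expand <D> → t
  11  $ <K> t        t t $          match t
  12  $ <K>          t $            error: M[<K>, t] is empty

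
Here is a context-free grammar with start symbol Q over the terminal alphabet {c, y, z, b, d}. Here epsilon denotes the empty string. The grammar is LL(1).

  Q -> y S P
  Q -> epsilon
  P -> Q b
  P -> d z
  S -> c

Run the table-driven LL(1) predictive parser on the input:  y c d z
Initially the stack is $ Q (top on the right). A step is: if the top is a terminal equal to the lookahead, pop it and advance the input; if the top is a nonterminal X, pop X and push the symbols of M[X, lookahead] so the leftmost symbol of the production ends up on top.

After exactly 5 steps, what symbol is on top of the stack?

     Stack    Input      Action
  1  $ Q      y c d z $  expand Q -> y S P
  2  $ P S y  y c d z $  match y
  3  $ P S    c d z $    expand S -> c
  4  $ P c    c d z $    match c
  5  $ P      d z $      expand P -> d z
Stack after step 5: $ z d (top = d).

d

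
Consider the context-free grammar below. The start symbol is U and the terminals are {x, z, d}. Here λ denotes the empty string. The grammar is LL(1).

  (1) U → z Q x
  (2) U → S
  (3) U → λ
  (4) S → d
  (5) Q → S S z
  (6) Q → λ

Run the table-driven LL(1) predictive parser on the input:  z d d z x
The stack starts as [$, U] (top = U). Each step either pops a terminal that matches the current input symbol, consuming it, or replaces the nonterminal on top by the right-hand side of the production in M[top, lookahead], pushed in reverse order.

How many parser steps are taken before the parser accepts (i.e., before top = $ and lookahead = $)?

     Stack      Input        Action
  1  $ U        z d d z x $  expand U → z Q x
  2  $ x Q z    z d d z x $  match z
  3  $ x Q      d d z x $    expand Q → S S z
  4  $ x z S S  d d z x $    expand S → d
  5  $ x z S d  d d z x $    match d
  6  $ x z S    d z x $      expand S → d
  7  $ x z d    d z x $      match d
  8  $ x z      z x $        match z
  9  $ x        x $          match x
Accept reached after 9 steps.

9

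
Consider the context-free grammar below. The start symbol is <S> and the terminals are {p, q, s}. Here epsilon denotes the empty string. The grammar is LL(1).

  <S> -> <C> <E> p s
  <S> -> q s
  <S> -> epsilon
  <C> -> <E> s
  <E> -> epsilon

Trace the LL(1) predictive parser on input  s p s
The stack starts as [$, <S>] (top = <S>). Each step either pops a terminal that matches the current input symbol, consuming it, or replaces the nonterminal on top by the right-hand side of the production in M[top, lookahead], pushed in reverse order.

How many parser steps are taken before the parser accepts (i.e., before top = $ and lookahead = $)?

7

step 1: stack=$ <S>  input=s p s $  — expand <S> -> <C> <E> p s
step 2: stack=$ s p <E> <C>  input=s p s $  — expand <C> -> <E> s
step 3: stack=$ s p <E> s <E>  input=s p s $  — expand <E> -> epsilon
step 4: stack=$ s p <E> s  input=s p s $  — match s
step 5: stack=$ s p <E>  input=p s $  — expand <E> -> epsilon
step 6: stack=$ s p  input=p s $  — match p
step 7: stack=$ s  input=s $  — match s
Accept reached after 7 steps.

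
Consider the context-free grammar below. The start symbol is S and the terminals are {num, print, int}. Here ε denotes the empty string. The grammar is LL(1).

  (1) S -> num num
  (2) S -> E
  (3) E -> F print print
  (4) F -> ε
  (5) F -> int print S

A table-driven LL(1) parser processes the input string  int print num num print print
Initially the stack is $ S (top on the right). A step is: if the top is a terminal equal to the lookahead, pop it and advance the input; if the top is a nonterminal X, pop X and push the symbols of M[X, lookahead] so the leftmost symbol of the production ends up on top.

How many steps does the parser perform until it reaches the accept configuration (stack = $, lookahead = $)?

      Stack                      Input                            Action
   1  $ S                        int print num num print print $  expand S -> E
   2  $ E                        int print num num print print $  expand E -> F print print
   3  $ print print F            int print num num print print $  expand F -> int print S
   4  $ print print S print int  int print num num print print $  match int
   5  $ print print S print      print num num print print $      match print
   6  $ print print S            num num print print $            expand S -> num num
   7  $ print print num num      num num print print $            match num
   8  $ print print num          num print print $                match num
   9  $ print print              print print $                    match print
  10  $ print                    print $                          match print
Accept reached after 10 steps.

10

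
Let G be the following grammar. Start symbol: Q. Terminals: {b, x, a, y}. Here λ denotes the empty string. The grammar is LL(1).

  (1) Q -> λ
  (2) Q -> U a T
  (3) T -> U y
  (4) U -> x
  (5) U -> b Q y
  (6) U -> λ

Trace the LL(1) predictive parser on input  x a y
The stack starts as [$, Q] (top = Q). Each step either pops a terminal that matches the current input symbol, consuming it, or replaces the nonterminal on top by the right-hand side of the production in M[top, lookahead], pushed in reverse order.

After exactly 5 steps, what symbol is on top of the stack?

U

step 1: stack=$ Q  input=x a y $  — expand Q -> U a T
step 2: stack=$ T a U  input=x a y $  — expand U -> x
step 3: stack=$ T a x  input=x a y $  — match x
step 4: stack=$ T a  input=a y $  — match a
step 5: stack=$ T  input=y $  — expand T -> U y
Stack after step 5: $ y U (top = U).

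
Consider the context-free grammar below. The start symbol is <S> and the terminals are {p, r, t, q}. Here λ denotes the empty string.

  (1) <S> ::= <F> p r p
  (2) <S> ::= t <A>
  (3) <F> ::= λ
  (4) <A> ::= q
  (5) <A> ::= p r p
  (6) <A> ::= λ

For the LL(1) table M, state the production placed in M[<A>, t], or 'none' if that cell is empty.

none

FIRST(<F>): from <F>::=λ we get {λ}. So FIRST(<F>) = {λ}.
FIRST(<A>): from <A>::=q we get {q}; from <A>::=p r p we get {p}; from <A>::=λ we get {λ}. So FIRST(<A>) = {λ, p, q}.
FIRST(<S>): from <S>::=<F> p r p we get {p}; from <S>::=t <A> we get {t}. So FIRST(<S>) = {p, t}.
FOLLOW(<S>) includes $ since <S> is the start symbol.
FOLLOW(<S>): <S> appears on no right-hand side. Thus FOLLOW(<S>) = {$}.
FOLLOW(<A>): in <S>::=t <A>, the suffix after <A> is empty, so FOLLOW(<A>) ⊇ FOLLOW(<S>) = {$}. Thus FOLLOW(<A>) = {$}.
For <A> ::= q: FIRST(q) = {q}, so it goes in M[<A>, t] for t ∈ {q}.
For <A> ::= p r p: FIRST(p r p) = {p}, so it goes in M[<A>, t] for t ∈ {p}.
For <A> ::= λ: FIRST(λ) = {λ}, so it goes in M[<A>, t] for t ∈ {}; since λ ∈ FIRST, also for every t ∈ FOLLOW(<A>) = {$}.
None of these place a production in M[<A>, t].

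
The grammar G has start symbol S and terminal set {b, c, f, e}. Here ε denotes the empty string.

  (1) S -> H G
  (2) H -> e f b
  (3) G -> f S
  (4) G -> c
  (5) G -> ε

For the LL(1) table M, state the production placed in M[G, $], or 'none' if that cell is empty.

G -> ε

FIRST(H) = {e}
FIRST(G) = {ε, c, f}
FIRST(S) = {e}  (via H G)
FOLLOW(S) includes $ since S is the start symbol.
FOLLOW(S): in G->f S, the suffix after S is empty, so FOLLOW(S) ⊇ FOLLOW(G) = {$}. Thus FOLLOW(S) = {$}.
FOLLOW(G): in S->H G, the suffix after G is empty, so FOLLOW(G) ⊇ FOLLOW(S) = {$}. Thus FOLLOW(G) = {$}.
For G -> f S: FIRST(f S) = {f}, so it goes in M[G, t] for t ∈ {f}.
For G -> c: FIRST(c) = {c}, so it goes in M[G, t] for t ∈ {c}.
For G -> ε: FIRST(ε) = {ε}, so it goes in M[G, t] for t ∈ {}; since ε ∈ FIRST, also for every t ∈ FOLLOW(G) = {$}.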